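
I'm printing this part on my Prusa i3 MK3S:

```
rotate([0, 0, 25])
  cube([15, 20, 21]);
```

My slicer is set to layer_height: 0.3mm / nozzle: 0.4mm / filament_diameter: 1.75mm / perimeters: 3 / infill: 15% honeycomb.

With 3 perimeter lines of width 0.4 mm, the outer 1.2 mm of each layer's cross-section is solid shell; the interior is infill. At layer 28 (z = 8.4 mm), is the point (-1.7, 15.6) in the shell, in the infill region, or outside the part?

At z = 8.4 mm: the cube is present — its section is the full 15×20 rectangle; (rotated 25° about Z; rotation is an isometry so areas/perimeters/island counts are preserved). Overall, the cross-section is a single solid region. Undo the 25° rotation: the query point maps to (5.052, 14.857) in the un-rotated model frame. The nearest boundary edge runs (0.00, 20.00)→(0.00, 0.00); distance from the point to it = 5.05 mm. The point is inside the cross-section and 5.05 mm from the nearest boundary — more than the 1.2 mm shell width (3 × 0.4), so it's in the infill interior.

infill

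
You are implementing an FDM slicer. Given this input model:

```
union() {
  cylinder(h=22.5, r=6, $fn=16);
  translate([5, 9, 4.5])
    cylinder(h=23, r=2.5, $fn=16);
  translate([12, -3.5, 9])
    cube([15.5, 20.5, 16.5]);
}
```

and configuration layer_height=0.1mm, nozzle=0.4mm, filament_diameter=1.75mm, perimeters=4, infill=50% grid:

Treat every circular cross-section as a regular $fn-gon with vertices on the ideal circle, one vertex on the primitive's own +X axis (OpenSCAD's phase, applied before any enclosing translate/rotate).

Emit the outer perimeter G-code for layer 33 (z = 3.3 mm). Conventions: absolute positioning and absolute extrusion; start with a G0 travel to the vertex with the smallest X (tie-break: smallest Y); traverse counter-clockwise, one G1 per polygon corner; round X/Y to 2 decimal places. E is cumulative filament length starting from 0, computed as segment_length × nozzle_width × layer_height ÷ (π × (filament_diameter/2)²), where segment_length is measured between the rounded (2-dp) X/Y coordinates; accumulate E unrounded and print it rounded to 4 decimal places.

G0 X-6.00 Y0.00 Z3.30
G1 X-5.54 Y-2.30 E0.0390
G1 X-4.24 Y-4.24 E0.0778
G1 X-2.30 Y-5.54 E0.1167
G1 X0.00 Y-6.00 E0.1557
G1 X2.30 Y-5.54 E0.1947
G1 X4.24 Y-4.24 E0.2335
G1 X5.54 Y-2.30 E0.2724
G1 X6.00 Y0.00 E0.3114
G1 X5.54 Y2.30 E0.3504
G1 X4.24 Y4.24 E0.3892
G1 X2.30 Y5.54 E0.4280
G1 X0.00 Y6.00 E0.4671
G1 X-2.30 Y5.54 E0.5061
G1 X-4.24 Y4.24 E0.5449
G1 X-5.54 Y2.30 E0.5837
G1 X-6.00 Y0.00 E0.6227

At z = 3.3 mm: the cylinder: section is a regular 16-gon, circumradius r=6; the cylinder at (5, 9) is absent (z outside [4.5, 27.5]); the cube at (12, -3.5) is absent (z outside [9, 25.5]); Taking the union: only the r=6 cylinder is present, so the union is just that shape — 1 connected region. The outline is a single polygon with 16 vertices. Extrusion per mm of travel: 0.4 × 0.1 / (π × 0.875²) = 0.016630. Accumulating E over each segment gives final E = 0.6227.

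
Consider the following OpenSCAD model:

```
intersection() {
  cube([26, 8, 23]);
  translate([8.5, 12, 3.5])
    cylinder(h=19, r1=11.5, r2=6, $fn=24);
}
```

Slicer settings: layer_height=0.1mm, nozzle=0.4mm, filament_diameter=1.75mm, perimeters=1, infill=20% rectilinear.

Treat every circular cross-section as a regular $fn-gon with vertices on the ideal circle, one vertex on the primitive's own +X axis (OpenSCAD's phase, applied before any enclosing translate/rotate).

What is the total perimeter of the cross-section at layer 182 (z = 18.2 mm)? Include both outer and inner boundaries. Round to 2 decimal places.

At z = 18.2 mm: the 26×8 cube contributes its full rectangle (perimeter 68.00 mm); the cone at (8.5, 12) contributes a regular 24-gon of circumradius 7.245 (interpolated between r1=11.5 and r2=6 at t=0.774) (perimeter = 2·24·7.245·sin(180°/24) = 45.39 mm); Taking the intersection: the cone at (8.5, 12) partially overlaps the 26×8 cube; clipping to the common part keeps 26.98 mm² — boundary = 26.15 mm. Overall, the cross-section is a single solid region. Total boundary length (outer) = 26.15 mm.

26.15 mm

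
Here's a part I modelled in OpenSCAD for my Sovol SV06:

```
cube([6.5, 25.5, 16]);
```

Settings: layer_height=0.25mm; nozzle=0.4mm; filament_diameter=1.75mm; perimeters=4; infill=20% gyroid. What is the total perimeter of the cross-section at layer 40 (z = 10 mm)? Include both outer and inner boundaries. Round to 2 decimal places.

At z = 10 mm: the 6.5×25.5 cube contributes its full rectangle (perimeter 64.00 mm). Overall, the cross-section is a single solid region. Total boundary length (outer) = 64.00 mm.

64.00 mm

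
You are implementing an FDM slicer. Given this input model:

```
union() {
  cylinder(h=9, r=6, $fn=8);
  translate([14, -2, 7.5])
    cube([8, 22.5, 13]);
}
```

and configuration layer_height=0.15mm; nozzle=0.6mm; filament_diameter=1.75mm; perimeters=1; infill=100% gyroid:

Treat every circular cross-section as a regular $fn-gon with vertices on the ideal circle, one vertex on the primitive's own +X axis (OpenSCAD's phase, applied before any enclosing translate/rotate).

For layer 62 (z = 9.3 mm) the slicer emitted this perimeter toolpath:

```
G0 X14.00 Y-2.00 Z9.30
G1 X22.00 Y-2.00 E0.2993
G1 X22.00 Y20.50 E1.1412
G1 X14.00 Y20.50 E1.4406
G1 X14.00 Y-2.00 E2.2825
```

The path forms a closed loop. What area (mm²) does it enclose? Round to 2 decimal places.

180.00 mm²

Apply the shoelace formula to the sequence of (X, Y) vertices; enclosed area = 180.00 mm².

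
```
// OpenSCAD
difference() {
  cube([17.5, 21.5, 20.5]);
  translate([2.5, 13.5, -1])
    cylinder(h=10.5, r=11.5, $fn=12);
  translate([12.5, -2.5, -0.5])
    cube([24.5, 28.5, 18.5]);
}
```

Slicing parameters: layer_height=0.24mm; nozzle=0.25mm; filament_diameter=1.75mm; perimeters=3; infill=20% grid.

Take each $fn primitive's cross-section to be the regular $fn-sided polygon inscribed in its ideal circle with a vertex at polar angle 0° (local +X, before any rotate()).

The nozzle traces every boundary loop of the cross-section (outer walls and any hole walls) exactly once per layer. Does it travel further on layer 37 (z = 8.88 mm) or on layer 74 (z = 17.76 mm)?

Layer 37 (z = 8.88): the cube is present — its section is the full 17.5×21.5 rectangle (perimeter 78.00 mm); the r=11.5 cylinder at (2.5, 13.5) contributes a regular 12-gon of circumradius 11.5 (perimeter = 2·12·11.500·sin(180°/12) = 71.43 mm); the 24.5×28.5 cube at (12.5, -2.5) contributes its full rectangle (perimeter 106.00 mm); Taking the first minus the rest: starting from the 17.5×21.5 cube, the r=11.5 cylinder at (2.5, 13.5) partially overlaps it — only the 228.67 mm² overlap (of its 396.75 mm²) is removed, clipping the outline; the 24.5×28.5 cube at (12.5, -2.5) partially overlaps it — only the 99.10 mm² overlap (of its 698.25 mm²) is removed, clipping the outline — boundary = 45.75 mm. So its perimeter = 45.75 mm. Layer 74 (z = 17.76): the cube (footprint 17.5×21.5) is included at this height (perimeter 78.00 mm); the cylinder at (2.5, 13.5) does not reach this height (z outside [-1, 9.5]); the cube at (12.5, -2.5) (footprint 24.5×28.5) is included at this height (perimeter 106.00 mm); Taking the first minus the rest: starting from the 17.5×21.5 cube, the 24.5×28.5 cube at (12.5, -2.5) partially overlaps it — only the 107.50 mm² overlap (of its 698.25 mm²) is removed, clipping the outline — boundary = 68.00 mm. So its perimeter = 68.00 mm. Layer 74 is larger (68.00 vs 45.75 mm).

layer 74 (z = 17.76 mm)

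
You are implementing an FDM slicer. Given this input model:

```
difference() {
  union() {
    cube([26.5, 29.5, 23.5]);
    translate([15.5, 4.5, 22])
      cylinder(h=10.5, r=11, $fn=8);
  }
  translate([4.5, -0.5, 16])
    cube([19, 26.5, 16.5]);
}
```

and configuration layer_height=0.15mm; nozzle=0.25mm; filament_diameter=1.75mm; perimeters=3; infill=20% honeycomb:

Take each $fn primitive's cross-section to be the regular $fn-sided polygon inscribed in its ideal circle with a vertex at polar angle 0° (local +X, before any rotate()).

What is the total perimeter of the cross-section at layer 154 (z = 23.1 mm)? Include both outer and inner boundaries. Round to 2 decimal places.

At z = 23.1 mm: the 26.5×29.5 cube contributes its full rectangle (perimeter 112.00 mm); the r=11 cylinder at (15.5, 4.5) gives a regular 8-gon of circumradius 11 (constant along its height) (perimeter = 2·8·11.000·sin(180°/8) = 67.35 mm); Combining (union): the regions partially overlap (shared area 261.73 mm²), so the edge portions inside another operand are dropped and the merged outline is re-measured after clipping — boundary = 117.66 mm; the cube at (4.5, -0.5) (footprint 19×26.5) is included at this height (perimeter 91.00 mm); After the difference (first − rest): starting from that combined region, the 19×26.5 cube at (4.5, -0.5) partially overlaps it — only the 502.52 mm² overlap (of its 503.50 mm²) is removed, clipping the outline — boundary = 203.69 mm. Overall, the cross-section is a single solid region. Total boundary length (outer) = 203.69 mm.

203.69 mm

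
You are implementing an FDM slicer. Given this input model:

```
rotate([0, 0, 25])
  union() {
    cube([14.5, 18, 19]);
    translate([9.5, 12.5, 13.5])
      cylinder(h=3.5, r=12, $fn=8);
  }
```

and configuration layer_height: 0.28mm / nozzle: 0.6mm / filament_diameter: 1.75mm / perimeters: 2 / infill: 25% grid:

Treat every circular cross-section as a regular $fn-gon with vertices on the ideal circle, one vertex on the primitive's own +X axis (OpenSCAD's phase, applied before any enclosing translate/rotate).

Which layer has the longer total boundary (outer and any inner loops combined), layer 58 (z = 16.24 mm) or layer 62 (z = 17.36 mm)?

layer 58 (z = 16.24 mm)

Layer 58 (z = 16.24): the cube (footprint 14.5×18) is included at this height (perimeter 65.00 mm); the r=12 cylinder at (9.5, 12.5) contributes a regular 8-gon of circumradius 12 (perimeter = 2·8·12.000·sin(180°/8) = 73.48 mm); Merging all regions: the regions partially overlap (shared area 228.85 mm²), so the edge portions inside another operand are dropped and the merged outline is re-measured after clipping — boundary = 79.76 mm; (whole slice rotated 25° about Z — lengths, areas and connectivity unchanged). So its perimeter = 79.76 mm. Layer 62 (z = 17.36): the cube (footprint 14.5×18) is included at this height (perimeter 65.00 mm); the cylinder at (9.5, 12.5) does not reach this height (z outside [13.5, 17]); Combining (union): only the 14.5×18 cube is present, so the union is just that shape — boundary = 65.00 mm; (rotated 25° about Z; rotation is an isometry so areas/perimeters/island counts are preserved). So its perimeter = 65.00 mm. Layer 58 is larger (79.76 vs 65.00 mm).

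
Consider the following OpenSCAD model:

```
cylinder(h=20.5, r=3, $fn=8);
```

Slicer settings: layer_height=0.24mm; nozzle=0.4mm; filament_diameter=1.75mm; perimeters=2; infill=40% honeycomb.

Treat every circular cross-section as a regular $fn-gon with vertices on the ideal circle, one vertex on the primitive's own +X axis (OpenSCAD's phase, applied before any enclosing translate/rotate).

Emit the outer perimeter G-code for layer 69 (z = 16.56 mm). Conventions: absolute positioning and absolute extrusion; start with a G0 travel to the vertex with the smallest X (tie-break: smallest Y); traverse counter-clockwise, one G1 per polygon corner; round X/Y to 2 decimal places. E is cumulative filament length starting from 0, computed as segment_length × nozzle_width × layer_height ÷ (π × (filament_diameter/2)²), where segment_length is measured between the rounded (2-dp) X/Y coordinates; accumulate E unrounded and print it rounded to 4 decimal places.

At z = 16.56 mm: the r=3 cylinder gives a regular 8-gon of circumradius 3 (constant along its height). The outline is a single polygon with 8 vertices. Extrusion per mm of travel: 0.4 × 0.24 / (π × 0.875²) = 0.039912. Accumulating E over each segment gives final E = 0.7329.

G0 X-3.00 Y0.00 Z16.56
G1 X-2.12 Y-2.12 E0.0916
G1 X0.00 Y-3.00 E0.1832
G1 X2.12 Y-2.12 E0.2748
G1 X3.00 Y0.00 E0.3665
G1 X2.12 Y2.12 E0.4581
G1 X0.00 Y3.00 E0.5497
G1 X-2.12 Y2.12 E0.6413
G1 X-3.00 Y0.00 E0.7329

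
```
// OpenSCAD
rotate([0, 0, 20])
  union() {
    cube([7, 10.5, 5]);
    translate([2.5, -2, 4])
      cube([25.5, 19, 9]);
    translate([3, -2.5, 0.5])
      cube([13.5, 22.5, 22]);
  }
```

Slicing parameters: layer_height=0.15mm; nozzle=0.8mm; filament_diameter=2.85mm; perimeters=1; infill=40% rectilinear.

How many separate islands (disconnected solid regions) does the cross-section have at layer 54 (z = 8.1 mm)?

1

At z = 8.1 mm: the cube does not reach this height (z outside [0, 5]); the cube at (2.5, -2) is present — its section is the full 25.5×19 rectangle; the 13.5×22.5 cube at (3, -2.5) contributes its full rectangle; Combining (union): the regions partially overlap (shared area 256.50 mm²), so overlapping operands fuse into one piece — 1 connected region; (whole slice rotated 20° about Z — lengths, areas and connectivity unchanged). Overall, the cross-section is a single solid region. Island count = 1.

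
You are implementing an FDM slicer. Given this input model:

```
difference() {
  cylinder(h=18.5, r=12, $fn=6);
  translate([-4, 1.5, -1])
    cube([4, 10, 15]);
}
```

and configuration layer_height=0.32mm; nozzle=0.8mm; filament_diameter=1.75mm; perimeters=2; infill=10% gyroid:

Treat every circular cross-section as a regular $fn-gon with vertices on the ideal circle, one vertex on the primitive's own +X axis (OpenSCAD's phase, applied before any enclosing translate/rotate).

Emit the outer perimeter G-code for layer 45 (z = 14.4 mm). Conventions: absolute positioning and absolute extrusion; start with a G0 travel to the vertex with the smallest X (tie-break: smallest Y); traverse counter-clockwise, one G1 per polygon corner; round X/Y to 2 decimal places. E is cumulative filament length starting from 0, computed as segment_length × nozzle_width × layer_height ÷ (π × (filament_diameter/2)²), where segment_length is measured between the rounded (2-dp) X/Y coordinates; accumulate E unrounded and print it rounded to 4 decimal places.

G0 X-12.00 Y0.00 Z14.40
G1 X-6.00 Y-10.39 E1.2770
G1 X6.00 Y-10.39 E2.5542
G1 X12.00 Y0.00 E3.8311
G1 X6.00 Y10.39 E5.1081
G1 X-6.00 Y10.39 E6.3853
G1 X-12.00 Y0.00 E7.6623

At z = 14.4 mm: the cylinder: section is a regular 6-gon, circumradius r=12; the cube at (-4, 1.5) is absent (z outside [-1, 14]); Subtracting the remaining from the first: none of the subtracted shapes is present at this height, so the r=12 cylinder is unchanged — 1 connected region. The outline is a single polygon with 6 vertices. Extrusion per mm of travel: 0.8 × 0.32 / (π × 0.875²) = 0.106432. Accumulating E over each segment gives final E = 7.6623.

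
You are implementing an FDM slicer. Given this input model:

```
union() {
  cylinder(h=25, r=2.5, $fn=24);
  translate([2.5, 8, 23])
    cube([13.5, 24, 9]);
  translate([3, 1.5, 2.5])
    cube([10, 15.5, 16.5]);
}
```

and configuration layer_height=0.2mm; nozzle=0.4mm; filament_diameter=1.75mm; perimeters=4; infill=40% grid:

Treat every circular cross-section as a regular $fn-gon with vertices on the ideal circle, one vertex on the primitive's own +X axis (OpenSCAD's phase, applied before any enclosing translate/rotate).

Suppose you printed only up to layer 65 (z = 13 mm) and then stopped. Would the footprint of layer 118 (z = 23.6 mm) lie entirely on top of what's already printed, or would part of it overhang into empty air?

Compare the two slices. At z = 13: the r=2.5 cylinder contributes a regular 24-gon of circumradius 2.5 (area = (24/2)·2.500²·sin(360°/24) = 19.41 mm²); the cube at (2.5, 8) does not reach this height (z outside [23, 32]); the 10×15.5 cube at (3, 1.5) contributes its full rectangle (area 155.00 mm²); Merging all regions: the 2 present regions are separate (no shared area or edge), so areas and boundary lengths simply add and each stays a separate island — area = 174.41 mm². At z = 23.6: the cylinder: section is a regular 24-gon, circumradius r=2.5 (area = (24/2)·2.500²·sin(360°/24) = 19.41 mm²); the cube at (2.5, 8) (footprint 13.5×24) is included at this height (area 324.00 mm²); the cube at (3, 1.5) is not intersected at this z (z outside [2.5, 19]); Taking the union: the 2 present regions are separate (no shared area or edge), so areas and boundary lengths simply add and each stays a separate island — area = 343.41 mm². Checking containment: at z = 23.6 the cross-section extends beyond the z = 13 cross-section by about 234.00 mm².

part overhangs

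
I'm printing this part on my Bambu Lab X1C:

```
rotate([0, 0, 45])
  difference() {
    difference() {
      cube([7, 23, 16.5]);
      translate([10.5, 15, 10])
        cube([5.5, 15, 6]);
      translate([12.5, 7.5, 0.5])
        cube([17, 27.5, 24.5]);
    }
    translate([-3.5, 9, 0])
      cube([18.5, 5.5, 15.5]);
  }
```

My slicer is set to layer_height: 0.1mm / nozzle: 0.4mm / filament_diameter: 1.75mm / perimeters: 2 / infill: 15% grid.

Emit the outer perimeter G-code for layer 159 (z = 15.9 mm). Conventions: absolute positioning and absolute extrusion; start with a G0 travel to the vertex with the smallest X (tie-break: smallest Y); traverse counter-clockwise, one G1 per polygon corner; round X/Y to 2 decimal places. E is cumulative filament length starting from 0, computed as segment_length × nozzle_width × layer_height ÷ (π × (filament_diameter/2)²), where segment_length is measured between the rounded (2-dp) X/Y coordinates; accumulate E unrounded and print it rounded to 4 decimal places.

At z = 15.9 mm: the 7×23 cube contributes its full rectangle; the cube at (10.5, 15) (footprint 5.5×15) is included at this height; the 17×27.5 cube at (12.5, 7.5) contributes its full rectangle; Subtracting the remaining from the first: starting from the 7×23 cube, the 5.5×15 cube at (10.5, 15) misses the remaining region (no effect); the 17×27.5 cube at (12.5, 7.5) misses the remaining region (no effect) — 1 connected region; the cube at (-3.5, 9) does not reach this height (z outside [0, 15.5]); Subtracting the remaining from the first: none of the subtracted shapes is present at this height, so the result so far is unchanged — 1 connected region; (rotated 45° about Z; rotation is an isometry so areas/perimeters/island counts are preserved). The outline is a single polygon with 4 vertices. Extrusion per mm of travel: 0.4 × 0.1 / (π × 0.875²) = 0.016630. Accumulating E over each segment gives final E = 0.9977.

G0 X-16.26 Y16.26 Z15.90
G1 X0.00 Y0.00 E0.3824
G1 X4.95 Y4.95 E0.4988
G1 X-11.31 Y21.21 E0.8812
G1 X-16.26 Y16.26 E0.9977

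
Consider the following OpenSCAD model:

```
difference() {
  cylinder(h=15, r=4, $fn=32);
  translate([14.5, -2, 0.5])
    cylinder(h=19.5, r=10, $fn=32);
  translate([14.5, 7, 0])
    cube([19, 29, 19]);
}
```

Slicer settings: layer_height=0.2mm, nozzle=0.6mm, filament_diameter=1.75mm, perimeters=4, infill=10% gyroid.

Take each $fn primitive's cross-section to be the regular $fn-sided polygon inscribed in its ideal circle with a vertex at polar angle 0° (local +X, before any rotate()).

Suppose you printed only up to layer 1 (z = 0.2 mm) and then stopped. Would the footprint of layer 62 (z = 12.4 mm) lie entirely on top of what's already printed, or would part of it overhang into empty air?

entirely on top

Compare the two slices. At z = 0.2: the r=4 cylinder contributes a regular 32-gon of circumradius 4 (area = (32/2)·4.000²·sin(360°/32) = 49.94 mm²); the cylinder at (14.5, -2) does not reach this height (z outside [0.5, 20]); the 19×29 cube at (14.5, 7) contributes its full rectangle (area 551.00 mm²); Subtracting the remaining from the first: starting from the r=4 cylinder (49.94 mm²), the 19×29 cube at (14.5, 7) misses the remaining region (no effect) — area = 49.94 mm². At z = 12.4: the cylinder: section is a regular 32-gon, circumradius r=4 (area = (32/2)·4.000²·sin(360°/32) = 49.94 mm²); the r=10 cylinder at (14.5, -2) gives a regular 32-gon of circumradius 10 (constant along its height) (area = (32/2)·10.000²·sin(360°/32) = 312.14 mm²); the cube at (14.5, 7) (footprint 19×29) is included at this height (area 551.00 mm²); Taking the first minus the rest: starting from the r=4 cylinder (49.94 mm²), the r=10 cylinder at (14.5, -2) misses the remaining region (no effect); the 19×29 cube at (14.5, 7) misses the remaining region (no effect) — area = 49.94 mm². Checking containment: the cross-section at z = 12.4 is a subset of the cross-section at z = 0.2.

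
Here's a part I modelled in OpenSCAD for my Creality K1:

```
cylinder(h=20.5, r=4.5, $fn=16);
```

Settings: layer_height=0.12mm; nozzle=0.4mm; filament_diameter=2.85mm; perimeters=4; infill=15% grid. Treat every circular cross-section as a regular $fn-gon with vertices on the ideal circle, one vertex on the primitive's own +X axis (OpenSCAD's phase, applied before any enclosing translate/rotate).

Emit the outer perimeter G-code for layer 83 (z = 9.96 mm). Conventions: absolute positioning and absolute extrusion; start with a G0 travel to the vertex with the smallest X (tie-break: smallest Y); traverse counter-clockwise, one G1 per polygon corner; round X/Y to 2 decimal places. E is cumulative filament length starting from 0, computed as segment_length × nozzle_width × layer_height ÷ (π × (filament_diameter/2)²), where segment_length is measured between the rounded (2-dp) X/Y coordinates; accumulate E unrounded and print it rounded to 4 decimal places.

G0 X-4.50 Y0.00 Z9.96
G1 X-4.16 Y-1.72 E0.0132
G1 X-3.18 Y-3.18 E0.0264
G1 X-1.72 Y-4.16 E0.0397
G1 X0.00 Y-4.50 E0.0528
G1 X1.72 Y-4.16 E0.0660
G1 X3.18 Y-3.18 E0.0793
G1 X4.16 Y-1.72 E0.0925
G1 X4.50 Y0.00 E0.1057
G1 X4.16 Y1.72 E0.1189
G1 X3.18 Y3.18 E0.1321
G1 X1.72 Y4.16 E0.1453
G1 X0.00 Y4.50 E0.1585
G1 X-1.72 Y4.16 E0.1717
G1 X-3.18 Y3.18 E0.1850
G1 X-4.16 Y1.72 E0.1982
G1 X-4.50 Y0.00 E0.2114

At z = 9.96 mm: the cylinder: section is a regular 16-gon, circumradius r=4.5. The outline is a single polygon with 16 vertices. Extrusion per mm of travel: 0.4 × 0.12 / (π × 1.425²) = 0.007524. Accumulating E over each segment gives final E = 0.2114.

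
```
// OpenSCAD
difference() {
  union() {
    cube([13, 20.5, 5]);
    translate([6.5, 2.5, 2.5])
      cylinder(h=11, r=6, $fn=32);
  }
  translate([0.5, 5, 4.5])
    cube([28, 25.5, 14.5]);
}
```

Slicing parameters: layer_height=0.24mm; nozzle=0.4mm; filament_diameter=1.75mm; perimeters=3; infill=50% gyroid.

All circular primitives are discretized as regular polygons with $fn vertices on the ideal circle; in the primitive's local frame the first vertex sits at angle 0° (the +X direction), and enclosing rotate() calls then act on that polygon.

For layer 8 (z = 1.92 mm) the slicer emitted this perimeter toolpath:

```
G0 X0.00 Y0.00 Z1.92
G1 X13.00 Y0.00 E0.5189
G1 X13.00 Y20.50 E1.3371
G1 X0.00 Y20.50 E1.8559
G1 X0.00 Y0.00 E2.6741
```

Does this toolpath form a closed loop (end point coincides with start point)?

Start point (G0): (0.00, 0.00). End point (last G1): the path returns to the start — closed.

yes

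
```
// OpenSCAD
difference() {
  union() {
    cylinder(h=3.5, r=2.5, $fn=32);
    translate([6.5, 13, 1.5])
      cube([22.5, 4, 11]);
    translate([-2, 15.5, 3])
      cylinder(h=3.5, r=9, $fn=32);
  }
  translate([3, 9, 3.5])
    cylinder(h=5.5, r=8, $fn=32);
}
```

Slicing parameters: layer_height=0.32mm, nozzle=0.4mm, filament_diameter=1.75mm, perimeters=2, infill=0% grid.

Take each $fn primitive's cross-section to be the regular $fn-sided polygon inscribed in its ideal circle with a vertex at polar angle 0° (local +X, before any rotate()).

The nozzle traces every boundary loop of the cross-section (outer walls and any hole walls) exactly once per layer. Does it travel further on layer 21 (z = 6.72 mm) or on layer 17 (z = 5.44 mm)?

layer 17 (z = 5.44 mm)

Layer 21 (z = 6.72): the cylinder is not intersected at this z (z outside [0, 3.5]); the 22.5×4 cube at (6.5, 13) contributes its full rectangle (perimeter 53.00 mm); the cylinder at (-2, 15.5) does not reach this height (z outside [3, 6.5]); Merging all regions: only the 22.5×4 cube at (6.5, 13) is present, so the union is just that shape — boundary = 53.00 mm; the cylinder at (3, 9): section is a regular 32-gon, circumradius r=8 (perimeter = 2·32·8.000·sin(180°/32) = 50.18 mm); After the difference (first − rest): starting from that combined region, the r=8 cylinder at (3, 9) partially overlaps it — only the 6.45 mm² overlap (of its 199.77 mm²) is removed, clipping the outline — boundary = 51.17 mm. So its perimeter = 51.17 mm. Layer 17 (z = 5.44): the cylinder is absent (z outside [0, 3.5]); the cube at (6.5, 13) (footprint 22.5×4) is included at this height (perimeter 53.00 mm); the r=9 cylinder at (-2, 15.5) gives a regular 32-gon of circumradius 9 (constant along its height) (perimeter = 2·32·9.000·sin(180°/32) = 56.46 mm); Taking the union: the regions partially overlap (shared area 1.52 mm²), so the edge portions inside another operand are dropped and the merged outline is re-measured after clipping — boundary = 100.96 mm; the cylinder at (3, 9): section is a regular 32-gon, circumradius r=8 (perimeter = 2·32·8.000·sin(180°/32) = 50.18 mm); Taking the first minus the rest: starting from that combined region, the r=8 cylinder at (3, 9) partially overlaps it — only the 97.14 mm² overlap (of its 199.77 mm²) is removed, clipping the outline — boundary = 106.30 mm. So its perimeter = 106.30 mm. Layer 17 is larger (106.30 vs 51.17 mm).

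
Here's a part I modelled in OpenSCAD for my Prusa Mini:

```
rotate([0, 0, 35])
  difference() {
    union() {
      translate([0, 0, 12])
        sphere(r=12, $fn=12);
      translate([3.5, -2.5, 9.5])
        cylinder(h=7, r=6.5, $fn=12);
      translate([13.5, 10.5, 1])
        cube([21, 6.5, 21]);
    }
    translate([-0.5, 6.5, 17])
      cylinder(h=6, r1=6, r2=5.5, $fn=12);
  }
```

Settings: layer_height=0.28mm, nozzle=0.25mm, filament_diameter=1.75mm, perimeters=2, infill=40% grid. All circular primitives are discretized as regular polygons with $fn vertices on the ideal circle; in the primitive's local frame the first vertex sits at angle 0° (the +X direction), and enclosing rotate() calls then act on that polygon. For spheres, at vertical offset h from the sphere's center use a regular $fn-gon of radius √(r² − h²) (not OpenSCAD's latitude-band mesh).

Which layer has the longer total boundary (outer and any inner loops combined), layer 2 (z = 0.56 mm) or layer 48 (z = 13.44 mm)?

layer 48 (z = 13.44 mm)

Layer 2 (z = 0.56): the r=12 sphere slices to a regular 12-gon of circumradius 3.623 (√(r²−h²) with h=11.44 from center) (perimeter = 2·12·3.623·sin(180°/12) = 22.51 mm); the cylinder at (3.5, -2.5) is not intersected at this z (z outside [9.5, 16.5]); the cube at (13.5, 10.5) does not reach this height (z outside [1, 22]); Merging all regions: only the r=12 sphere is present, so the union is just that shape — boundary = 22.51 mm; the cone at (-0.5, 6.5) is not intersected at this z (z outside [17, 23]); Taking the first minus the rest: none of the subtracted shapes is present at this height, so that combined region is unchanged — boundary = 22.51 mm; (whole slice rotated 35° about Z — lengths, areas and connectivity unchanged). So its perimeter = 22.51 mm. Layer 48 (z = 13.44): the sphere: section is a regular 12-gon, circumradius = √(r²−h²) = √(12²−1.44²) = 11.913 (perimeter = 2·12·11.913·sin(180°/12) = 74.00 mm); the r=6.5 cylinder at (3.5, -2.5) contributes a regular 12-gon of circumradius 6.5 (perimeter = 2·12·6.500·sin(180°/12) = 40.38 mm); the 21×6.5 cube at (13.5, 10.5) contributes its full rectangle (perimeter 55.00 mm); Combining (union): the regions partially overlap (shared area 126.75 mm²), so the edge portions inside another operand are dropped and the merged outline is re-measured after clipping — boundary = 129.00 mm; the cone at (-0.5, 6.5) is not intersected at this z (z outside [17, 23]); Taking the first minus the rest: none of the subtracted shapes is present at this height, so the result so far is unchanged — boundary = 129.00 mm; (rotated 35° about Z; rotation is an isometry so areas/perimeters/island counts are preserved). So its perimeter = 129.00 mm. Layer 48 is larger (129.00 vs 22.51 mm).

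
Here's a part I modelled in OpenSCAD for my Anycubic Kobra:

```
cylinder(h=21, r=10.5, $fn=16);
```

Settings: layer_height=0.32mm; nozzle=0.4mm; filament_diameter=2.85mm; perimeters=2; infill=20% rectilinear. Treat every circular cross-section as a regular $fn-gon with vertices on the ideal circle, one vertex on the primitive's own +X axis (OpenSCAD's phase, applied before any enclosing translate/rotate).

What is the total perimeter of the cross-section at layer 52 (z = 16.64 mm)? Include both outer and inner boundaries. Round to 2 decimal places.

At z = 16.64 mm: the r=10.5 cylinder gives a regular 16-gon of circumradius 10.5 (constant along its height) (perimeter = 2·16·10.500·sin(180°/16) = 65.55 mm). Overall, the cross-section is a single solid region. Total boundary length (outer) = 65.55 mm.

65.55 mm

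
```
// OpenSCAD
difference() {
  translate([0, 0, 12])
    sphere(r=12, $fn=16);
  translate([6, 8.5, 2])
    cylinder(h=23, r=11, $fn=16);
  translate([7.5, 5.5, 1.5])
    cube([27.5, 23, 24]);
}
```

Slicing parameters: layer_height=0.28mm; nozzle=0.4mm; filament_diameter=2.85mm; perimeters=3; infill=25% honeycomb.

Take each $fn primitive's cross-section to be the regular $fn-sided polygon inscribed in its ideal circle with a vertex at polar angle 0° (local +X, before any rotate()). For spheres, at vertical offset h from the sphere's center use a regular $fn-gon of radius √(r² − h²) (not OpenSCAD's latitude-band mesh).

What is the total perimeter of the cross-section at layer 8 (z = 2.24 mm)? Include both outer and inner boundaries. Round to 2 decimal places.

At z = 2.24 mm: the sphere: section is a regular 16-gon, circumradius = √(r²−h²) = √(12²−9.76²) = 6.982 (perimeter = 2·16·6.982·sin(180°/16) = 43.59 mm); the r=11 cylinder at (6, 8.5) contributes a regular 16-gon of circumradius 11 (perimeter = 2·16·11.000·sin(180°/16) = 68.67 mm); the 27.5×23 cube at (7.5, 5.5) contributes its full rectangle (perimeter 101.00 mm); Subtracting the remaining from the first: starting from the r=12 sphere, the r=11 cylinder at (6, 8.5) partially overlaps it — only the 70.51 mm² overlap (of its 370.44 mm²) is removed, clipping the outline; the 27.5×23 cube at (7.5, 5.5) misses the remaining region (no effect) — boundary = 39.92 mm. Overall, the cross-section is a single solid region. Total boundary length (outer) = 39.92 mm.

39.92 mm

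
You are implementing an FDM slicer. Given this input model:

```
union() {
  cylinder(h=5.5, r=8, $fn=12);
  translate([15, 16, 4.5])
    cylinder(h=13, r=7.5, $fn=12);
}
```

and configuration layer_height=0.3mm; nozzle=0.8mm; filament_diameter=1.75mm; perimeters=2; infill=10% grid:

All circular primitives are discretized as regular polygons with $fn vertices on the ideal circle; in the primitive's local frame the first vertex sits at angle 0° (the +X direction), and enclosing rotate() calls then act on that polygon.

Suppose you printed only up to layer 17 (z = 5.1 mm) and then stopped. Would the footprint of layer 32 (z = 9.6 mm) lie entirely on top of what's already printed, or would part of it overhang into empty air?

Compare the two slices. At z = 5.1: the r=8 cylinder gives a regular 12-gon of circumradius 8 (constant along its height) (area = (12/2)·8.000²·sin(360°/12) = 192.00 mm²); the r=7.5 cylinder at (15, 16) gives a regular 12-gon of circumradius 7.5 (constant along its height) (area = (12/2)·7.500²·sin(360°/12) = 168.75 mm²); Taking the union: the 2 present regions are separate (no shared area or edge), so areas and boundary lengths simply add and each stays a separate island — area = 360.75 mm². At z = 9.6: the cylinder is absent (z outside [0, 5.5]); the r=7.5 cylinder at (15, 16) contributes a regular 12-gon of circumradius 7.5 (area = (12/2)·7.500²·sin(360°/12) = 168.75 mm²); Merging all regions: only the r=7.5 cylinder at (15, 16) is present, so the union is just that shape — area = 168.75 mm². Checking containment: the cross-section at z = 9.6 is a subset of the cross-section at z = 5.1.

entirely on top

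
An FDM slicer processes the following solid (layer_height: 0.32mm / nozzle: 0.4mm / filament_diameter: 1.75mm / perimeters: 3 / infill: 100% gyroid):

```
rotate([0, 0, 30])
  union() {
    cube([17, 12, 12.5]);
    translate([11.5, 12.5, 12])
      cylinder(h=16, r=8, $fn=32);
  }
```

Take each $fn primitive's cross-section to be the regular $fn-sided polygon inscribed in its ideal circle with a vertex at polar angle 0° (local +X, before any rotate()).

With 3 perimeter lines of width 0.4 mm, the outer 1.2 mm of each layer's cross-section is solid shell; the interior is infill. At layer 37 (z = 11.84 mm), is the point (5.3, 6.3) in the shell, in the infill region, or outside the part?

infill

At z = 11.84 mm: the cube is present — its section is the full 17×12 rectangle; the cylinder at (11.5, 12.5) is not intersected at this z (z outside [12, 28]); Taking the union: only the 17×12 cube is present, so the union is just that shape — 1 connected region; (whole slice rotated 30° about Z — lengths, areas and connectivity unchanged). Overall, the cross-section is a single solid region. Undo the 30° rotation: the query point maps to (7.740, 2.806) in the un-rotated model frame. The nearest boundary edge runs (0.00, 0.00)→(17.00, 0.00); distance from the point to it = 2.81 mm. The point is inside the cross-section and 2.81 mm from the nearest boundary — more than the 1.2 mm shell width (3 × 0.4), so it's in the infill interior.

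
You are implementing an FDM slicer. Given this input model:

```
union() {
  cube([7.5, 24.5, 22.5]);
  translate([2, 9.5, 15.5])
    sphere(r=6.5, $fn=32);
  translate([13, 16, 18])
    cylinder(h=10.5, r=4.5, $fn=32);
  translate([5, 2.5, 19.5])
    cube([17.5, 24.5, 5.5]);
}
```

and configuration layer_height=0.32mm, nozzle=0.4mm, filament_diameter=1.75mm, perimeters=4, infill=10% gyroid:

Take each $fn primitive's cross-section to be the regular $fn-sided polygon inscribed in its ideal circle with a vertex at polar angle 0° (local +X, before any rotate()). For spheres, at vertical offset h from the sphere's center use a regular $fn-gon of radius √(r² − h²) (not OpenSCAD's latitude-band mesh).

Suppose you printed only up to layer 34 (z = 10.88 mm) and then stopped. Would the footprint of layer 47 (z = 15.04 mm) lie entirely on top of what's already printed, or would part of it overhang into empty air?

part overhangs

Compare the two slices. At z = 10.88: the 7.5×24.5 cube contributes its full rectangle (area 183.75 mm²); the sphere at (2, 9.5): section is a regular 32-gon, circumradius = √(r²−h²) = √(6.5²−4.62²) = 4.572 (area = (32/2)·4.572²·sin(360°/32) = 65.26 mm²); the cylinder at (13, 16) is absent (z outside [18, 28.5]); the cube at (5, 2.5) is absent (z outside [19.5, 25]); Merging all regions: the regions partially overlap — summed areas 249.01 mm² minus the doubly-counted overlap 50.26 mm² gives 198.75 mm² — area = 198.75 mm². At z = 15.04: the 7.5×24.5 cube contributes its full rectangle (area 183.75 mm²); the r=6.5 sphere at (2, 9.5) slices to a regular 32-gon of circumradius 6.484 (√(r²−h²) with h=0.46 from center) (area = (32/2)·6.484²·sin(360°/32) = 131.22 mm²); the cylinder at (13, 16) does not reach this height (z outside [18, 28.5]); the cube at (5, 2.5) is absent (z outside [19.5, 25]); Combining (union): the regions partially overlap — summed areas 314.97 mm² minus the doubly-counted overlap 86.62 mm² gives 228.35 mm² — area = 228.35 mm². Checking containment: at z = 15.04 the cross-section extends beyond the z = 10.88 cross-section by about 29.60 mm².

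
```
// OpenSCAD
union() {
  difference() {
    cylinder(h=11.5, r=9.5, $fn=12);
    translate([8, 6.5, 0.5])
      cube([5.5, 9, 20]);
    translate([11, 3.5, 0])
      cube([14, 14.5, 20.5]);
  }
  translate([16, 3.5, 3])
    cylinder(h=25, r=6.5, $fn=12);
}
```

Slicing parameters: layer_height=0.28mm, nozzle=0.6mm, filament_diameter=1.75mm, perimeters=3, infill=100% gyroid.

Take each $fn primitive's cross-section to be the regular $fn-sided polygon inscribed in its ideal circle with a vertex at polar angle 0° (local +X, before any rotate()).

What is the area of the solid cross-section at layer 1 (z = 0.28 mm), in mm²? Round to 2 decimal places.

At z = 0.28 mm: the r=9.5 cylinder contributes a regular 12-gon of circumradius 9.5 (area = (12/2)·9.500²·sin(360°/12) = 270.75 mm²); the cube at (8, 6.5) is not intersected at this z (z outside [0.5, 20.5]); the cube at (11, 3.5) (footprint 14×14.5) is included at this height (area 203.00 mm²); Taking the first minus the rest: starting from the r=9.5 cylinder (270.75 mm²), the 14×14.5 cube at (11, 3.5) misses the remaining region (no effect) — area = 270.75 mm²; the cylinder at (16, 3.5) does not reach this height (z outside [3, 28]); Taking the union: only the result so far is present, so the union is just that shape — area = 270.75 mm². Overall, the cross-section is a single solid region. Net area = 270.75 mm².

270.75 mm²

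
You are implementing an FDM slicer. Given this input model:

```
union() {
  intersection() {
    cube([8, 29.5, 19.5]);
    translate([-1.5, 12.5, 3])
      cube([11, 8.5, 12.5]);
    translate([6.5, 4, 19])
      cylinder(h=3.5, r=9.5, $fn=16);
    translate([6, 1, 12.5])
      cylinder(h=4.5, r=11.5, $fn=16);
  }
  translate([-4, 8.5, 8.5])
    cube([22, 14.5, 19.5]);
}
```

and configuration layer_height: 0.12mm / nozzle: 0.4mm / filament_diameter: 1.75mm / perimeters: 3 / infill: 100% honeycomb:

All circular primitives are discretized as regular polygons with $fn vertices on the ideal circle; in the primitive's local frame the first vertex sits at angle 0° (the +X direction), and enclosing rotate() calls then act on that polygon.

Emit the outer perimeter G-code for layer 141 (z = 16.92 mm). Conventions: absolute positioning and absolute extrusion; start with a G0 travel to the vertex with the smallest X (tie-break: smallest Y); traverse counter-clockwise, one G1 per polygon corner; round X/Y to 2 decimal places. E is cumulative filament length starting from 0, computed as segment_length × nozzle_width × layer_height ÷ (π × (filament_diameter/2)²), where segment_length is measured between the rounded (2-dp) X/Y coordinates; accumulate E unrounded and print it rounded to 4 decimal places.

At z = 16.92 mm: the cube is present — its section is the full 8×29.5 rectangle; the cube at (-1.5, 12.5) is not intersected at this z (z outside [3, 15.5]); the cylinder at (6.5, 4) is not intersected at this z (z outside [19, 22.5]); the r=11.5 cylinder at (6, 1) gives a regular 16-gon of circumradius 11.5 (constant along its height); After intersecting: at least one operand is absent at this height, so nothing remains; the 22×14.5 cube at (-4, 8.5) contributes its full rectangle; Combining (union): only the 22×14.5 cube at (-4, 8.5) is present, so the union is just that shape — 1 connected region. The outline is a single polygon with 4 vertices. Extrusion per mm of travel: 0.4 × 0.12 / (π × 0.875²) = 0.019956. Accumulating E over each segment gives final E = 1.4568.

G0 X-4.00 Y8.50 Z16.92
G1 X18.00 Y8.50 E0.4390
G1 X18.00 Y23.00 E0.7284
G1 X-4.00 Y23.00 E1.1674
G1 X-4.00 Y8.50 E1.4568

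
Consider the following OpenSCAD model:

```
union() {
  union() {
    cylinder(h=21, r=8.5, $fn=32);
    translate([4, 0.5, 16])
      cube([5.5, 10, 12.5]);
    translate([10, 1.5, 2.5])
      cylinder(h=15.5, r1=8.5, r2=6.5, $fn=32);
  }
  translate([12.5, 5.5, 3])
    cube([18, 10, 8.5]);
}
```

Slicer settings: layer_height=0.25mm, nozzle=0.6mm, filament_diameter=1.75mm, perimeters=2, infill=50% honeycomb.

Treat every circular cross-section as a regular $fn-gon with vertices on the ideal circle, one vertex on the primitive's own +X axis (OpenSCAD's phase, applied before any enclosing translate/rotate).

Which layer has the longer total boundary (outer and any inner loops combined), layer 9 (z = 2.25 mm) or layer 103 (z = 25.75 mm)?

layer 9 (z = 2.25 mm)

Layer 9 (z = 2.25): the cylinder: section is a regular 32-gon, circumradius r=8.5 (perimeter = 2·32·8.500·sin(180°/32) = 53.32 mm); the cube at (4, 0.5) is absent (z outside [16, 28.5]); the cone at (10, 1.5) does not reach this height (z outside [2.5, 18]); Taking the union: only the r=8.5 cylinder is present, so the union is just that shape — boundary = 53.32 mm; the cube at (12.5, 5.5) is not intersected at this z (z outside [3, 11.5]); Merging all regions: only the result so far is present, so the union is just that shape — boundary = 53.32 mm. So its perimeter = 53.32 mm. Layer 103 (z = 25.75): the cylinder does not reach this height (z outside [0, 21]); the 5.5×10 cube at (4, 0.5) contributes its full rectangle (perimeter 31.00 mm); the cone at (10, 1.5) does not reach this height (z outside [2.5, 18]); Combining (union): only the 5.5×10 cube at (4, 0.5) is present, so the union is just that shape — boundary = 31.00 mm; the cube at (12.5, 5.5) is not intersected at this z (z outside [3, 11.5]); Combining (union): only that combined region is present, so the union is just that shape — boundary = 31.00 mm. So its perimeter = 31.00 mm. Layer 9 is larger (53.32 vs 31.00 mm).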